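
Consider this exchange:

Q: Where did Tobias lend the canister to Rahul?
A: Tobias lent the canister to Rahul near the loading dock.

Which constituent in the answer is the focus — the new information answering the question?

The wh-word "where" asks about the location.
In the answer, "Tobias", "the canister" and "to Rahul" are given — repeated from the question.
The constituent filling the location gap is "near the loading dock"; that is the focus and would carry nuclear stress.

near the loading dock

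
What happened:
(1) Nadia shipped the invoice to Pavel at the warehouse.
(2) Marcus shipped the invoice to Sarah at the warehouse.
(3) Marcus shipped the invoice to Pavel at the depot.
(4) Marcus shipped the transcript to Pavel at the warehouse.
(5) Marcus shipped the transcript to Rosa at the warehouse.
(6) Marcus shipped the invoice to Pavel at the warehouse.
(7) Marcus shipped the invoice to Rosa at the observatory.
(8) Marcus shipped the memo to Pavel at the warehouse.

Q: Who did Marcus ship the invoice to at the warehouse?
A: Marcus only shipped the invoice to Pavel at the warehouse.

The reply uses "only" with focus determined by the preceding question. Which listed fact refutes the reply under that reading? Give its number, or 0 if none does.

2

Answering "Who did ... to ...?" puts focus on the recipient — here, "Pavel".
"Only" then excludes alternative recipients while the background — same agent, thing, setting (Marcus / the invoice / at the warehouse) — is held fixed.
Fact (2) shares the background with a different recipient (Sarah) — counterexample.
(Fact (4) would refute a reading with focus on the thing — but that is not what the question asks.)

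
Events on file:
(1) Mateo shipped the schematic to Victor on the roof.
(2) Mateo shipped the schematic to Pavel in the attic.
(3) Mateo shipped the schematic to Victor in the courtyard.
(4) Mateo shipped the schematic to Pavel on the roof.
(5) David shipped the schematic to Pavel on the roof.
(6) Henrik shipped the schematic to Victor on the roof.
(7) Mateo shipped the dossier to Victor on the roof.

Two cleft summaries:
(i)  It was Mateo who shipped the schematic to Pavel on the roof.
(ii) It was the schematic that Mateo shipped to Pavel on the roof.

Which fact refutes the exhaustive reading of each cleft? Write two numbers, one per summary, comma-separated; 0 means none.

(i): focus "Mateo". Looking for the schematic as thing and Pavel as recipient and on the roof as setting with some other agent — fact (5) has David there. Refuted.
(ii): focus "the schematic". No fact shares Mateo as agent and Pavel as recipient and on the roof as setting with a different thing. 0.

5, 0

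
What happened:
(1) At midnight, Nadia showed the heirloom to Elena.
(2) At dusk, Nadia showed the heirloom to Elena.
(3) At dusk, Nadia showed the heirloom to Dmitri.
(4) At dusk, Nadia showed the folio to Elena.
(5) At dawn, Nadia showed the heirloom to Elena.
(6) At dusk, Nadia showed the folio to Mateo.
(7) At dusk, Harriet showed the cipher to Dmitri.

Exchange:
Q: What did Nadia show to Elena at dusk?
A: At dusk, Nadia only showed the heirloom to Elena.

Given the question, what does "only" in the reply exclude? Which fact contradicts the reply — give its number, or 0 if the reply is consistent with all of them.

The question "What did ...?" targets the thing, so in the reply the focus falls on "the heirloom".
"Only" then excludes alternative things while the background — same agent, recipient, setting (Nadia / Elena / at dusk) — is held fixed.
Fact (4) shares the background with a different thing (the folio) — counterexample.
(Fact (3) would refute a reading with focus on the recipient — but that is not what the question asks.)

4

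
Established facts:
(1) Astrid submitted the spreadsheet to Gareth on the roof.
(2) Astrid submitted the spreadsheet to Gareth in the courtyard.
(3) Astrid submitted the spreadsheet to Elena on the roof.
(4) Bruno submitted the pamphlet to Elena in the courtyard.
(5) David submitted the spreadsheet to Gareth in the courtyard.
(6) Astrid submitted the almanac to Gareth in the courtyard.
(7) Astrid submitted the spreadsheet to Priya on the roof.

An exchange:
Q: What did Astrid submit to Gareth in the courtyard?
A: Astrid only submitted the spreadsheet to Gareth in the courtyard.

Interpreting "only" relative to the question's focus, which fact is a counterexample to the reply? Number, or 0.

Answering "What did ...?" puts focus on the thing — here, "the spreadsheet".
So "only" ranges over things; the rest (same agent, recipient, setting (Astrid / Gareth / in the courtyard)) is presupposed.
Fact (6) shares the background with a different thing (the almanac) — counterexample.
(Fact (1) would refute a reading with focus on the setting — but that is not what the question asks.)

6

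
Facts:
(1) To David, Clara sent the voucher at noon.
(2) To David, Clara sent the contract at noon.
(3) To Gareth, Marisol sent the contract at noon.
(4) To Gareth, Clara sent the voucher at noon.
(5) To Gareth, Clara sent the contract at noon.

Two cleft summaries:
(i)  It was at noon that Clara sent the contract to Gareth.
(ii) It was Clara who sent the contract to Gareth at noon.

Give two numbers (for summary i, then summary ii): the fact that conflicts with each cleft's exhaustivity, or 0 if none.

Summary (i) focuses "at noon" (the setting); background same agent, thing, recipient (Clara / the contract / Gareth). No fact matches that background with a different setting, so 0.
Summary (ii) focuses "Clara" (the agent); background same thing, recipient, setting (the contract / Gareth / at noon). Fact (3) matches that background with agent = Marisol — refutes (ii).

0, 3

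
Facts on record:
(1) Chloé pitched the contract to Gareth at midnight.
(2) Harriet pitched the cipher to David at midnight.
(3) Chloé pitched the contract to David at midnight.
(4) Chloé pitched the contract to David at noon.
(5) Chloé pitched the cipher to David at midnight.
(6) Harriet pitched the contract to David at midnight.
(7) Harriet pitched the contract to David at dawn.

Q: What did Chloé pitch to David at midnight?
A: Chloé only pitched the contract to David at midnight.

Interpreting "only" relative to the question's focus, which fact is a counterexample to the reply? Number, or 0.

5

The question "What did ...?" targets the thing, so in the reply the focus falls on "the contract".
"Only" then excludes alternative things while the background — same agent, recipient, setting (Chloé / David / at midnight) — is held fixed.
Fact (5) shares the background with a different thing (the cipher) — counterexample.
(Fact (4) would refute a reading with focus on the setting — but that is not what the question asks.)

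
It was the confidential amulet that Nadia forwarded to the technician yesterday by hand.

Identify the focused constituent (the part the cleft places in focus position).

In an it-cleft "It was X that/who ...", the clefted constituent X is the focus; the that/who-clause expresses the presupposed open proposition.
Here the focus is "the confidential amulet". The backgrounded (presupposed) material includes "Nadia", "to the technician", "by hand" and "yesterday".

the confidential amulet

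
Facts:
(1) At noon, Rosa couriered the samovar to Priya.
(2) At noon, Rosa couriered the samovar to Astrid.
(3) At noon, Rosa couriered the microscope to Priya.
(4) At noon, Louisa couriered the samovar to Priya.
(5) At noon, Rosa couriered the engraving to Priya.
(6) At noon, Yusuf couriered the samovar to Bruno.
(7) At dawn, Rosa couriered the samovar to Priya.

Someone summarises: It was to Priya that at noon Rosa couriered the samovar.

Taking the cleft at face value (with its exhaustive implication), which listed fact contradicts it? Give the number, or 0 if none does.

Focus of the cleft: "Priya" (the recipient). Presupposed background: Rosa as agent and the samovar as thing and at noon as setting.
The exhaustive reading says no other recipient fits that background.
Fact (2) shares the background but with recipient = Astrid; exhaustivity is violated.

2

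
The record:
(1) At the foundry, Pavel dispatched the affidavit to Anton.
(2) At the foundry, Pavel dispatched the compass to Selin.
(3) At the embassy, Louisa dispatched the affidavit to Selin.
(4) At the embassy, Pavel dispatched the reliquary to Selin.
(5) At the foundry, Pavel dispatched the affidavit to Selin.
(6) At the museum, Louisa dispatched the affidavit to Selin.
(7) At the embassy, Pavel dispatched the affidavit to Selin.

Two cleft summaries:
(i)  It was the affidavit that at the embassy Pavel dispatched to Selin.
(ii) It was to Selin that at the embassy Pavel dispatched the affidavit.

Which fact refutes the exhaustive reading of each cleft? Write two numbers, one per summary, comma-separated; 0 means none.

Summary (i) focuses "the affidavit" (the thing); background same agent, recipient, setting (Pavel / Selin / at the embassy). Fact (4) matches that background with thing = the reliquary — refutes (i).
Summary (ii) focuses "Selin" (the recipient); background same agent, thing, setting (Pavel / the affidavit / at the embassy). No fact matches that background with a different recipient, so 0.

4, 0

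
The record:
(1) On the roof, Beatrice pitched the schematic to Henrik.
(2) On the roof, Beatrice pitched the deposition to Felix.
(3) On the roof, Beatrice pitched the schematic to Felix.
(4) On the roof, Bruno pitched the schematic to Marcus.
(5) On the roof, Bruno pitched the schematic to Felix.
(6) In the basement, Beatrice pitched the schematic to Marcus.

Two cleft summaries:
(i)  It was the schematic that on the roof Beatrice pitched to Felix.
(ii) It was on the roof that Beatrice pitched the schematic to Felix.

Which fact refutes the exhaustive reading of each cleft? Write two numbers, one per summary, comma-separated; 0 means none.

Summary (i) focuses "the schematic" (the thing); background Beatrice as agent and Felix as recipient and on the roof as setting. Fact (2) matches that background with thing = the deposition — refutes (i).
Summary (ii) focuses "on the roof" (the setting); background Beatrice as agent and the schematic as thing and Felix as recipient. No fact matches that background with a different setting, so 0.

2, 0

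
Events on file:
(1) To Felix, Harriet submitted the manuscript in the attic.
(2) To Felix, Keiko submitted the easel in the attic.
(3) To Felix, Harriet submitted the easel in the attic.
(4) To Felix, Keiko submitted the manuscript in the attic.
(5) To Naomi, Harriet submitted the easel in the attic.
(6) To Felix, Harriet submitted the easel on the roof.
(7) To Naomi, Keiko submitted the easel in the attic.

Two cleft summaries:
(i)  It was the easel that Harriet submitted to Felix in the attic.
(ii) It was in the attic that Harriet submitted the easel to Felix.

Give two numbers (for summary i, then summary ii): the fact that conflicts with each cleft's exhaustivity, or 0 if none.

Summary (i) focuses "the easel" (the thing); background same agent, recipient, setting (Harriet / Felix / in the attic). Fact (1) matches that background with thing = the manuscript — refutes (i).
Summary (ii) focuses "in the attic" (the setting); background same agent, thing, recipient (Harriet / the easel / Felix). Fact (6) matches that background with setting = on the roof — refutes (ii).

1, 6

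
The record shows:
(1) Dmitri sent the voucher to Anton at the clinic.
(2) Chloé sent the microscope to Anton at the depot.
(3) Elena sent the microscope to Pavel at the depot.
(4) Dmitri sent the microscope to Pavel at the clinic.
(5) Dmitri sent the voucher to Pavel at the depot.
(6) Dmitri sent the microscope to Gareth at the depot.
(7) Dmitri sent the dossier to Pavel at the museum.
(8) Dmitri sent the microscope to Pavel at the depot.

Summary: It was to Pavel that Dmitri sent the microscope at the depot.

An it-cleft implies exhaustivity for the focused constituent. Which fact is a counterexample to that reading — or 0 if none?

Focus of the cleft: "Pavel" (the recipient). Presupposed background: Dmitri as agent and the microscope as thing and at the depot as setting.
Exhaustivity: Pavel is the only recipient satisfying that background.
Fact (6) shares the background but with recipient = Gareth; exhaustivity is violated.

6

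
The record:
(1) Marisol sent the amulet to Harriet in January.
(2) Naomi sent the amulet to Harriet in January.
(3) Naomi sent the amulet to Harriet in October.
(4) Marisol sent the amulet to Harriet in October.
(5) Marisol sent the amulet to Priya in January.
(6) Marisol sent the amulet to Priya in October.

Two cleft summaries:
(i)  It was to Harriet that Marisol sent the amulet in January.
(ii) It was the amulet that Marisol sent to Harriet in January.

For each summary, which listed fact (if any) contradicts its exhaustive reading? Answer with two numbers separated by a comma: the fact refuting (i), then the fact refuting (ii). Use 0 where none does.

Summary (i) focuses "Harriet" (the recipient); background Marisol as agent and the amulet as thing and in January as setting. Fact (5) matches that background with recipient = Priya — refutes (i).
Summary (ii) focuses "the amulet" (the thing); background Marisol as agent and Harriet as recipient and in January as setting. No fact matches that background with a different thing, so 0.

5, 0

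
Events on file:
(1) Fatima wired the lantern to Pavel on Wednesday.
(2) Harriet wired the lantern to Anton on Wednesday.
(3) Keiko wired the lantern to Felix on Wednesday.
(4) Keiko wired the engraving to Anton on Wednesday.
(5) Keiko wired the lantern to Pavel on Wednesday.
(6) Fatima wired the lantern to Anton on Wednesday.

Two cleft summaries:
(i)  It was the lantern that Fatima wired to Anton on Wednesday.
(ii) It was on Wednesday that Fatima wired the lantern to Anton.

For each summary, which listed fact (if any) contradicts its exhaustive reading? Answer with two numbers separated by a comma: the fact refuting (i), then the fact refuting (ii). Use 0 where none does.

(i): focus "the lantern". No fact shares same agent, recipient, setting (Fatima / Anton / on Wednesday) with a different thing. 0.
(ii): focus "on Wednesday". No fact shares same agent, thing, recipient (Fatima / the lantern / Anton) with a different setting. 0.

0, 0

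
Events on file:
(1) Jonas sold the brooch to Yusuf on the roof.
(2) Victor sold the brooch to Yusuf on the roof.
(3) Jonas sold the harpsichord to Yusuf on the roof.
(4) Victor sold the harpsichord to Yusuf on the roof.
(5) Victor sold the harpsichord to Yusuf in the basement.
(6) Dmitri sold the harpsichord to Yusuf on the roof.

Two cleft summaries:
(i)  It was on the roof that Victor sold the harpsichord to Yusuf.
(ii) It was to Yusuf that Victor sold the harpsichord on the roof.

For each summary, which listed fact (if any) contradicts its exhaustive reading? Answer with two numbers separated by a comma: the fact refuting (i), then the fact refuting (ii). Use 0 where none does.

(i): focus "on the roof". Looking for same agent, thing, recipient (Victor / the harpsichord / Yusuf) with some other setting — fact (5) has in the basement there. Refuted.
(ii): focus "Yusuf". No fact shares same agent, thing, setting (Victor / the harpsichord / on the roof) with a different recipient. 0.

5, 0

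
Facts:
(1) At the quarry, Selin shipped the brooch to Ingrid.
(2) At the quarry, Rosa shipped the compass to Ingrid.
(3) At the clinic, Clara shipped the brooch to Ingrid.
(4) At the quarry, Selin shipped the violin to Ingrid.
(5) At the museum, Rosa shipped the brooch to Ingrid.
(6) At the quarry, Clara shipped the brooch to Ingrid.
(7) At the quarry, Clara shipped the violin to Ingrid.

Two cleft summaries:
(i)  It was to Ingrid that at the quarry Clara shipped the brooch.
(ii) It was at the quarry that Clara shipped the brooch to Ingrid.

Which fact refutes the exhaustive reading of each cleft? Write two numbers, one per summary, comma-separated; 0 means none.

(i): focus "Ingrid". No fact shares Clara as agent and the brooch as thing and at the quarry as setting with a different recipient. 0.
(ii): focus "at the quarry". Looking for Clara as agent and the brooch as thing and Ingrid as recipient with some other setting — fact (3) has at the clinic there. Refuted.

0, 3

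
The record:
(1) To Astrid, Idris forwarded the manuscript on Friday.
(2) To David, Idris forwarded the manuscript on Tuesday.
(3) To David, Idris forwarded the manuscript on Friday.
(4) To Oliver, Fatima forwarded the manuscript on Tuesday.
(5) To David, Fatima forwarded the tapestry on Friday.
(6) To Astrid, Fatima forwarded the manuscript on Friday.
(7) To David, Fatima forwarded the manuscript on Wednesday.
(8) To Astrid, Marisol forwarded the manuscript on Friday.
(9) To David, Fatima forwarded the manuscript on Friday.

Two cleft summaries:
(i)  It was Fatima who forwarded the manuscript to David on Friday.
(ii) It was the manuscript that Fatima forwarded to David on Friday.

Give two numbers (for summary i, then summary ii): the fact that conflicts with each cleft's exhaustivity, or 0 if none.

3, 5

(i): focus "Fatima". Looking for thing = the manuscript, recipient = David, setting = on Friday with some other agent — fact (3) has Idris there. Refuted.
(ii): focus "the manuscript". Looking for agent = Fatima, recipient = David, setting = on Friday with some other thing — fact (5) has the tapestry there. Refuted.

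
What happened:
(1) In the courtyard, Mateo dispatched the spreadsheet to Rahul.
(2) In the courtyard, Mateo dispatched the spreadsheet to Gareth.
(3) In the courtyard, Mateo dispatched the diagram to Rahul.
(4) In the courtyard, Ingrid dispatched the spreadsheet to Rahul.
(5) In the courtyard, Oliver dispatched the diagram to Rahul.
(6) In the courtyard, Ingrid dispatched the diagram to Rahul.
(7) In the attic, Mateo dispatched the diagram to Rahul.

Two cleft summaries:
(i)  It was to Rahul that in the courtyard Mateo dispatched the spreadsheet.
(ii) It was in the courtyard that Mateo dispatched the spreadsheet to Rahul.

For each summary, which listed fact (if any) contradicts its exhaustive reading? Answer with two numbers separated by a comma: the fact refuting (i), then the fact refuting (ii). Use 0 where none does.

(i): focus "Rahul". Looking for same agent, thing, setting (Mateo / the spreadsheet / in the courtyard) with some other recipient — fact (2) has Gareth there. Refuted.
(ii): focus "in the courtyard". No fact shares same agent, thing, recipient (Mateo / the spreadsheet / Rahul) with a different setting. 0.

2, 0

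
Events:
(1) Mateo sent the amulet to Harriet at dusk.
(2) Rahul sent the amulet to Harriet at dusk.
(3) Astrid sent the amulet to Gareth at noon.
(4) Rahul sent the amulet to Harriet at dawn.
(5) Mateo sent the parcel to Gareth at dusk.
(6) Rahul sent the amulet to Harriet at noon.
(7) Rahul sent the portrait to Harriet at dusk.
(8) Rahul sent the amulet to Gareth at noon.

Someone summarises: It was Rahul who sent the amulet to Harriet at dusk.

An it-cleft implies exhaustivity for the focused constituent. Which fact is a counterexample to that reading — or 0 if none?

The cleft puts "Rahul" in focus and presupposes the open proposition with thing = the amulet, recipient = Harriet, setting = at dusk.
The exhaustive reading says no other agent fits that background.
Fact (1) shares the background but with agent = Mateo; exhaustivity is violated.

1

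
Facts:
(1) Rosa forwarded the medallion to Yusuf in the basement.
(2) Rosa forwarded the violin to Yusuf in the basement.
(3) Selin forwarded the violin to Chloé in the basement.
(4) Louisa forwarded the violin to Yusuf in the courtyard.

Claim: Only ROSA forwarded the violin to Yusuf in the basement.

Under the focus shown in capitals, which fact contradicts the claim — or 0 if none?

The capitals mark "Rosa" as focus. So "only" rules out other agents, with the rest (thing = the violin, recipient = Yusuf, setting = in the basement) as background.
Every other fact changes something in the background, not just the agent. Nothing refutes the claim.

0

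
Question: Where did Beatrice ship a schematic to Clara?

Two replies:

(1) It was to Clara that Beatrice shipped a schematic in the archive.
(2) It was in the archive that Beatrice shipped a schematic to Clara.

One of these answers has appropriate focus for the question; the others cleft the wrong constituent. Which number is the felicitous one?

The question word "where" targets the location.
Option (1) clefts "to Clara" — the recipient, not what was asked.
Option (2) clefts "in the archive" — that matches what the question asks about.
So the congruent reply is (2).

2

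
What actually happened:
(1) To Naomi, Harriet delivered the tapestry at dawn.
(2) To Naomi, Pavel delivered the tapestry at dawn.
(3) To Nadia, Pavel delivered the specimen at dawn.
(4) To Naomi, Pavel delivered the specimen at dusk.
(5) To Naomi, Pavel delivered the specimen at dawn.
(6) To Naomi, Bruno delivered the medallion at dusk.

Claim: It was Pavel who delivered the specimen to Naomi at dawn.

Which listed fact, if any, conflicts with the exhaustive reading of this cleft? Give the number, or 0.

Focus of the cleft: "Pavel" (the agent). Presupposed background: thing = the specimen, recipient = Naomi, setting = at dawn.
The exhaustive reading says no other agent fits that background.
No listed fact matches the background with a different agent. Exhaustivity holds.

0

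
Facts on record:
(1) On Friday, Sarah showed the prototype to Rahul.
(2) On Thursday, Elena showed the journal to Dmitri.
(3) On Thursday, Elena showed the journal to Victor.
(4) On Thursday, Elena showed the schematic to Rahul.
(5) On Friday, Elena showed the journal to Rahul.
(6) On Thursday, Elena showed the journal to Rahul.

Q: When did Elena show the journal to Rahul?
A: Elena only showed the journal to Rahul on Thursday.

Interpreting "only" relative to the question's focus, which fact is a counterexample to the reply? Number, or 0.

5

The question "When did ...?" targets the setting, so in the reply the focus falls on "on Thursday".
So "only" ranges over settings; the rest (agent = Elena, thing = the journal, recipient = Rahul) is presupposed.
Fact (5) shares the background with a different setting (on Friday) — counterexample.
(Fact (2) would refute a reading with focus on the recipient — but that is not what the question asks.)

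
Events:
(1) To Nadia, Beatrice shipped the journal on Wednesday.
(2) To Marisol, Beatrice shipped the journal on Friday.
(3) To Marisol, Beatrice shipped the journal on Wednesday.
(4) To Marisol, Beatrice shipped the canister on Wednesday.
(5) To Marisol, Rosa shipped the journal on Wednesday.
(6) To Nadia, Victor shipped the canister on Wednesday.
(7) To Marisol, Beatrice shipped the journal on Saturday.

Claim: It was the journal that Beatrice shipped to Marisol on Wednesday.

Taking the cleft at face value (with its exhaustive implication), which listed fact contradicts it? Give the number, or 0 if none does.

The cleft puts "the journal" in focus and presupposes the open proposition with Beatrice as agent and Marisol as recipient and on Wednesday as setting.
Exhaustivity: the journal is the only thing satisfying that background.
Fact (4) shares the background but with thing = the canister; exhaustivity is violated.

4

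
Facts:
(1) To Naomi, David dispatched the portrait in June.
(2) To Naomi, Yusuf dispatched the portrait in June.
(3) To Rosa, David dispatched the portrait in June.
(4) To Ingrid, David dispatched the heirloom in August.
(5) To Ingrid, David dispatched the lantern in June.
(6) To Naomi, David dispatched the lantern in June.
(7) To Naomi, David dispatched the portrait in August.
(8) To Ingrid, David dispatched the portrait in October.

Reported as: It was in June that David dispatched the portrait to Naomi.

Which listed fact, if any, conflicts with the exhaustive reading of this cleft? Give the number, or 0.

7

The cleft puts "in June" in focus and presupposes the open proposition with same agent, thing, recipient (David / the portrait / Naomi).
Exhaustivity: in June is the only setting satisfying that background.
Fact (7) shares the background but with setting = in August; exhaustivity is violated.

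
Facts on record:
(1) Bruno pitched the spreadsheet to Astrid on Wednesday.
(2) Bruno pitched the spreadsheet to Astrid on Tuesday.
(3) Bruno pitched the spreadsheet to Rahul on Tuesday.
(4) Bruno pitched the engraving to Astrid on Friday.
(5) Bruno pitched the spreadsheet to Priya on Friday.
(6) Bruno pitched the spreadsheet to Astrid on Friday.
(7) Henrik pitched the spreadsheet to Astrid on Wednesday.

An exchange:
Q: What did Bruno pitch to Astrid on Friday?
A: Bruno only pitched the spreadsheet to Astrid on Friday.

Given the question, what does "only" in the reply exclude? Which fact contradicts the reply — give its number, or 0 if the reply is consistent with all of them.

Answering "What did ...?" puts focus on the thing — here, "the spreadsheet".
So "only" ranges over things; the rest (same agent, recipient, setting (Bruno / Astrid / on Friday)) is presupposed.
Fact (4) keeps same agent, recipient, setting (Bruno / Astrid / on Friday) but has thing = the engraving; that refutes the reply.
(Fact (5) would refute a reading with focus on the recipient — but that is not what the question asks.)

4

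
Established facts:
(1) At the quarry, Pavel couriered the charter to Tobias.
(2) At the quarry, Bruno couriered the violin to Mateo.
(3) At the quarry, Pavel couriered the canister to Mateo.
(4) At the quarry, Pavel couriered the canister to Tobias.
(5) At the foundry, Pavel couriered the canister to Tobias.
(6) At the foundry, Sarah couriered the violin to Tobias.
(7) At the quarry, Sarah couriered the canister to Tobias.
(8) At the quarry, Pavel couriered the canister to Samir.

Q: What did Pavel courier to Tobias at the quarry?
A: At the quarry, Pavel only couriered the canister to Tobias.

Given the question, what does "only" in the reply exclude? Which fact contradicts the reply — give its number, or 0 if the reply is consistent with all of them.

The question "What did ...?" targets the thing, so in the reply the focus falls on "the canister".
"Only" then excludes alternative things while the background — agent = Pavel, recipient = Tobias, setting = at the quarry — is held fixed.
Fact (1) keeps agent = Pavel, recipient = Tobias, setting = at the quarry but has thing = the charter; that refutes the reply.
(Fact (5) would refute a reading with focus on the setting — but that is not what the question asks.)

1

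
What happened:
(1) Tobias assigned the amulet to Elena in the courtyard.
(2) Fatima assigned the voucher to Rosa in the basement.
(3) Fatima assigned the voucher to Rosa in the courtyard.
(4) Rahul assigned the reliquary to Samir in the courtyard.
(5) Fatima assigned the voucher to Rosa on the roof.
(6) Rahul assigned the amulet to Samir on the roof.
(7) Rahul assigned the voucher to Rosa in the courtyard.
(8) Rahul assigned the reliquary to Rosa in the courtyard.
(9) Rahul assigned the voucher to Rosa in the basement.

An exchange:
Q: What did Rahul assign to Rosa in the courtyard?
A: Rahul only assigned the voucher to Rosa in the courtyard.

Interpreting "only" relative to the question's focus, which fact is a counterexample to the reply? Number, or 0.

Answering "What did ...?" puts focus on the thing — here, "the voucher".
"Only" then excludes alternative things while the background — agent = Rahul, recipient = Rosa, setting = in the courtyard — is held fixed.
Fact (8) shares the background with a different thing (the reliquary) — counterexample.
(Fact (9) would refute a reading with focus on the setting — but that is not what the question asks.)

8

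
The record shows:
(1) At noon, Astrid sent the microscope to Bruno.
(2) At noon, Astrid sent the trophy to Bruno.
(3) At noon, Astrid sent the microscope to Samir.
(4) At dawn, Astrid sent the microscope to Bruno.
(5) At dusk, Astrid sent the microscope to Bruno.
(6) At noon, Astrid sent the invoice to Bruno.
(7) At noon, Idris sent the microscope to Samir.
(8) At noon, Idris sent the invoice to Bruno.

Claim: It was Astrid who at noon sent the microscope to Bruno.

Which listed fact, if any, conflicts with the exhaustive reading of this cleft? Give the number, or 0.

The cleft puts "Astrid" in focus and presupposes the open proposition with the microscope as thing and Bruno as recipient and at noon as setting.
Exhaustivity: Astrid is the only agent satisfying that background.
Every other fact differs from the presupposition on some backgrounded slot, so none challenges the exhaustivity.

0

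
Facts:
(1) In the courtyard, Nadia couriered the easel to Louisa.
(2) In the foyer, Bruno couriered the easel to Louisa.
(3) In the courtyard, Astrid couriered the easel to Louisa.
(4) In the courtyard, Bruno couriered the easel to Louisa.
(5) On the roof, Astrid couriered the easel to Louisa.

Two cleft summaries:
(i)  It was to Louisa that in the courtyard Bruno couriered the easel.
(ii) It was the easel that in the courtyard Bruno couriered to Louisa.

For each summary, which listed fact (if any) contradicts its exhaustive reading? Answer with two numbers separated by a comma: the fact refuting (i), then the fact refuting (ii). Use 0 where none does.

Summary (i) focuses "Louisa" (the recipient); background agent = Bruno, thing = the easel, setting = in the courtyard. No fact matches that background with a different recipient, so 0.
Summary (ii) focuses "the easel" (the thing); background agent = Bruno, recipient = Louisa, setting = in the courtyard. No fact matches that background with a different thing, so 0.

0, 0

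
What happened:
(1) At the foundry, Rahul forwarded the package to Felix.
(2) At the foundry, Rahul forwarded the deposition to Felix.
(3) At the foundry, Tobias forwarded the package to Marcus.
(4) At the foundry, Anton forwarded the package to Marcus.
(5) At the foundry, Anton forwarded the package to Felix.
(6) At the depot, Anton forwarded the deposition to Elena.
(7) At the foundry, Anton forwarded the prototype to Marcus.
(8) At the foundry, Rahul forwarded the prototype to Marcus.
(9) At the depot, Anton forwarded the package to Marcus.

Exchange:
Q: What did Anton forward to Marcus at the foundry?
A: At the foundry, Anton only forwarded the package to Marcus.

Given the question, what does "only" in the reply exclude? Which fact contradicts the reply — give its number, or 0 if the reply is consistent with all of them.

The question "What did ...?" targets the thing, so in the reply the focus falls on "the package".
So "only" ranges over things; the rest (agent = Anton, recipient = Marcus, setting = at the foundry) is presupposed.
Fact (7) shares the background with a different thing (the prototype) — counterexample.
(Fact (5) would refute a reading with focus on the recipient — but that is not what the question asks.)

7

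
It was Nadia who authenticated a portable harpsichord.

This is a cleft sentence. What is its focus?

Nadia

In an it-cleft "It was X that/who ...", the clefted constituent X is the focus; the that/who-clause expresses the presupposed open proposition.
Here the focus is "Nadia". The backgrounded (presupposed) material includes "a portable harpsichord".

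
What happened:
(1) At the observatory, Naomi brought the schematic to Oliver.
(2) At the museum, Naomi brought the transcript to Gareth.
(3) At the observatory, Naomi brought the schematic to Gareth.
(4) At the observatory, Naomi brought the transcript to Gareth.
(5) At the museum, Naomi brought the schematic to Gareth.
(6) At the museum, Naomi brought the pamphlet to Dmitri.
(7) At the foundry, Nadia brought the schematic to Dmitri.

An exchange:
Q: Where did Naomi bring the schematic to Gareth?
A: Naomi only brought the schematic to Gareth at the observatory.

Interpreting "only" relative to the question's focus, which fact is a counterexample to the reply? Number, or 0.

5

Answering "Where did ...?" puts focus on the setting — here, "at the observatory".
"Only" then excludes alternative settings while the background — same agent, thing, recipient (Naomi / the schematic / Gareth) — is held fixed.
Fact (5) shares the background with a different setting (at the museum) — counterexample.
(Fact (1) would refute a reading with focus on the recipient — but that is not what the question asks.)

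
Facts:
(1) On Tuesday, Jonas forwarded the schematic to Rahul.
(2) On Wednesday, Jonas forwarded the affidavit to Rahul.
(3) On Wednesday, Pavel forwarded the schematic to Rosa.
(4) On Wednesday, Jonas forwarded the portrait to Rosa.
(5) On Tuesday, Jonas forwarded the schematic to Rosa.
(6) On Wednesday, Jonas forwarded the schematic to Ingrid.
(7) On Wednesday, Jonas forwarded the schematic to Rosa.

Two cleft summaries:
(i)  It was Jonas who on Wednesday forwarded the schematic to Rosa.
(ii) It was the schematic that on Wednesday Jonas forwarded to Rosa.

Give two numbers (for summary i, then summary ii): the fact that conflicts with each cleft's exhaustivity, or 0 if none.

Summary (i) focuses "Jonas" (the agent); background same thing, recipient, setting (the schematic / Rosa / on Wednesday). Fact (3) matches that background with agent = Pavel — refutes (i).
Summary (ii) focuses "the schematic" (the thing); background same agent, recipient, setting (Jonas / Rosa / on Wednesday). Fact (4) matches that background with thing = the portrait — refutes (ii).

3, 4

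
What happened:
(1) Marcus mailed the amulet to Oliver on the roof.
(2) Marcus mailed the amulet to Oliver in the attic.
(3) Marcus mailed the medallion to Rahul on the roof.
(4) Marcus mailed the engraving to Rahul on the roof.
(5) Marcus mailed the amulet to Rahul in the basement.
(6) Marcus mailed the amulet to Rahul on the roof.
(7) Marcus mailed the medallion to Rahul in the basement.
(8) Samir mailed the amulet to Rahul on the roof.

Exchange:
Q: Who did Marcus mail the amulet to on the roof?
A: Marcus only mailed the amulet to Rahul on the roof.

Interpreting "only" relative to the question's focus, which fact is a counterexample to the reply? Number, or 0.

Answering "Who did ... to ...?" puts focus on the recipient — here, "Rahul".
So "only" ranges over recipients; the rest (Marcus as agent and the amulet as thing and on the roof as setting) is presupposed.
Fact (1) shares the background with a different recipient (Oliver) — counterexample.
(Fact (3) would refute a reading with focus on the thing — but that is not what the question asks.)

1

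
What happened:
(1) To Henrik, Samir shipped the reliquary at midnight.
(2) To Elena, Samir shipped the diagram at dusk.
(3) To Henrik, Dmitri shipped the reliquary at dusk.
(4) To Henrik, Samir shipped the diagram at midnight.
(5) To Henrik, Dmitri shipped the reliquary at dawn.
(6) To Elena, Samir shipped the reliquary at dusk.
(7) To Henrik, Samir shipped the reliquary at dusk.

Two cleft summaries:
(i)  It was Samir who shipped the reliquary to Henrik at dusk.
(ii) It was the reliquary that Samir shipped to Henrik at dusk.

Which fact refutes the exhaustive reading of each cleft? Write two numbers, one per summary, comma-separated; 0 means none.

(i): focus "Samir". Looking for thing = the reliquary, recipient = Henrik, setting = at dusk with some other agent — fact (3) has Dmitri there. Refuted.
(ii): focus "the reliquary". No fact shares agent = Samir, recipient = Henrik, setting = at dusk with a different thing. 0.

3, 0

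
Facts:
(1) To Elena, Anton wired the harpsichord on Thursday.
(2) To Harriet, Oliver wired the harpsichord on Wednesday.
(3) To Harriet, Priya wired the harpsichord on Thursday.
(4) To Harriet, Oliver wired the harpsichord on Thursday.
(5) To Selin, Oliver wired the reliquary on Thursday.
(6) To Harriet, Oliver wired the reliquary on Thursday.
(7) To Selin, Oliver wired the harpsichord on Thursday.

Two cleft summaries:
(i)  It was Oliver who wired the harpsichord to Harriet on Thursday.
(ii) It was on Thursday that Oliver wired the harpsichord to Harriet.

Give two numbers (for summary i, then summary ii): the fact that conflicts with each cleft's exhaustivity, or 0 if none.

Summary (i) focuses "Oliver" (the agent); background thing = the harpsichord, recipient = Harriet, setting = on Thursday. Fact (3) matches that background with agent = Priya — refutes (i).
Summary (ii) focuses "on Thursday" (the setting); background agent = Oliver, thing = the harpsichord, recipient = Harriet. Fact (2) matches that background with setting = on Wednesday — refutes (ii).

3, 2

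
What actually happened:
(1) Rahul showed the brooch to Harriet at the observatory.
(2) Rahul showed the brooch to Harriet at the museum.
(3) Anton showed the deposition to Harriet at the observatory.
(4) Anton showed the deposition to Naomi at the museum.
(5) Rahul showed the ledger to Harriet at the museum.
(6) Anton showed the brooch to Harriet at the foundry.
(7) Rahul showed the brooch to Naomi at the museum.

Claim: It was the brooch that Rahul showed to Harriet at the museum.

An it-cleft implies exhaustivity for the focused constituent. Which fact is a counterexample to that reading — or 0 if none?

The cleft puts "the brooch" in focus and presupposes the open proposition with same agent, recipient, setting (Rahul / Harriet / at the museum).
Exhaustivity: the brooch is the only thing satisfying that background.
But fact (5) also has same agent, recipient, setting (Rahul / Harriet / at the museum), with thing = the ledger — so the exhaustive reading fails.

5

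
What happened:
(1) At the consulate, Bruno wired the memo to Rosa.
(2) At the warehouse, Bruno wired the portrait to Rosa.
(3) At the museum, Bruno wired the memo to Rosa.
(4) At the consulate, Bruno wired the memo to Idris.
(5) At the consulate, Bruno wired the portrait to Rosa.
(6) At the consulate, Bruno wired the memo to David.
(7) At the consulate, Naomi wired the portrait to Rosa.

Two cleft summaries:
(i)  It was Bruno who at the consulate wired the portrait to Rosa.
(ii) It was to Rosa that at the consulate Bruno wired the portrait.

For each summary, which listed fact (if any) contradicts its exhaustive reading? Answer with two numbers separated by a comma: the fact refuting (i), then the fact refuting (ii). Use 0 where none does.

Summary (i) focuses "Bruno" (the agent); background the portrait as thing and Rosa as recipient and at the consulate as setting. Fact (7) matches that background with agent = Naomi — refutes (i).
Summary (ii) focuses "Rosa" (the recipient); background Bruno as agent and the portrait as thing and at the consulate as setting. No fact matches that background with a different recipient, so 0.

7, 0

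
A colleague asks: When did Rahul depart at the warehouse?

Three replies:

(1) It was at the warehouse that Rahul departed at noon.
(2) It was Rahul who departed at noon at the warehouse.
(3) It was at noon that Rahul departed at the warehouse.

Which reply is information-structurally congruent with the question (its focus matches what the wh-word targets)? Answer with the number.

3

The question word "when" targets the time.
Option (1) clefts "at the warehouse" — the location, not what was asked.
Option (2) clefts "Rahul" — the subject (agent), not what was asked.
Option (3) clefts "at noon" — that matches what the question asks about.
So the congruent reply is (3).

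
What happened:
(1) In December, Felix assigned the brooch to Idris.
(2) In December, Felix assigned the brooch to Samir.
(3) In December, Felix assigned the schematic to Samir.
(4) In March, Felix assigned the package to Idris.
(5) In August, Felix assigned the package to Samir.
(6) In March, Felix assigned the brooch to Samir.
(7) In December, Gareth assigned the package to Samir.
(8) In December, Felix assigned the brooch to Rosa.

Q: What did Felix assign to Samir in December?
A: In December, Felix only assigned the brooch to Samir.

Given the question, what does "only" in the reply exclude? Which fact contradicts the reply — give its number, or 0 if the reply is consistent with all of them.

3

The question "What did ...?" targets the thing, so in the reply the focus falls on "the brooch".
So "only" ranges over things; the rest (same agent, recipient, setting (Felix / Samir / in December)) is presupposed.
Fact (3) keeps same agent, recipient, setting (Felix / Samir / in December) but has thing = the schematic; that refutes the reply.
(Fact (6) would refute a reading with focus on the setting — but that is not what the question asks.)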